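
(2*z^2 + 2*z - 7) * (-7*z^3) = -14*z^5 - 14*z^4 + 49*z^3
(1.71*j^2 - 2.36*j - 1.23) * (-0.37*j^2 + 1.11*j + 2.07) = -0.6327*j^4 + 2.7713*j^3 + 1.3752*j^2 - 6.2505*j - 2.5461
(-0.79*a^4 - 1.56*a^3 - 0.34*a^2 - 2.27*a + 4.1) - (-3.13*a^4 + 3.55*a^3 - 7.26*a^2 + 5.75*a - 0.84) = 2.34*a^4 - 5.11*a^3 + 6.92*a^2 - 8.02*a + 4.94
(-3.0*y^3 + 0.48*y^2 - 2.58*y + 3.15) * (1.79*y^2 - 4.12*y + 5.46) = -5.37*y^5 + 13.2192*y^4 - 22.9758*y^3 + 18.8889*y^2 - 27.0648*y + 17.199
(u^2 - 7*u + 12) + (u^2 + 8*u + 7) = 2*u^2 + u + 19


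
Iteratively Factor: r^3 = (r)*(r^2) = r^2*(r)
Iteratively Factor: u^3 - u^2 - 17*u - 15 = (u - 5)*(u^2 + 4*u + 3) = (u - 5)*(u + 1)*(u + 3)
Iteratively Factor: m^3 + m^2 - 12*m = (m - 3)*(m^2 + 4*m) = m*(m - 3)*(m + 4)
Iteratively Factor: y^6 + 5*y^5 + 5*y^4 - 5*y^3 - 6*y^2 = (y + 3)*(y^5 + 2*y^4 - y^3 - 2*y^2) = y*(y + 3)*(y^4 + 2*y^3 - y^2 - 2*y) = y*(y - 1)*(y + 3)*(y^3 + 3*y^2 + 2*y) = y^2*(y - 1)*(y + 3)*(y^2 + 3*y + 2) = y^2*(y - 1)*(y + 2)*(y + 3)*(y + 1)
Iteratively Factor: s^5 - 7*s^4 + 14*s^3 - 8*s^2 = (s - 4)*(s^4 - 3*s^3 + 2*s^2) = (s - 4)*(s - 2)*(s^3 - s^2) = s*(s - 4)*(s - 2)*(s^2 - s) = s^2*(s - 4)*(s - 2)*(s - 1)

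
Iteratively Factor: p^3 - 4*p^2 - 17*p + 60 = (p + 4)*(p^2 - 8*p + 15) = (p - 5)*(p + 4)*(p - 3)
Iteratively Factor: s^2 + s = (s + 1)*(s)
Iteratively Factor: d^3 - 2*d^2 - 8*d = (d + 2)*(d^2 - 4*d) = d*(d + 2)*(d - 4)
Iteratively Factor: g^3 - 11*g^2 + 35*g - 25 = (g - 1)*(g^2 - 10*g + 25) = (g - 5)*(g - 1)*(g - 5)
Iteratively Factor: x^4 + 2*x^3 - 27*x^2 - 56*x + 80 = (x - 1)*(x^3 + 3*x^2 - 24*x - 80) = (x - 1)*(x + 4)*(x^2 - x - 20) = (x - 5)*(x - 1)*(x + 4)*(x + 4)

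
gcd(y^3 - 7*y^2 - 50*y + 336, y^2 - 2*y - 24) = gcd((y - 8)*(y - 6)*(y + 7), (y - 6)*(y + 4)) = y - 6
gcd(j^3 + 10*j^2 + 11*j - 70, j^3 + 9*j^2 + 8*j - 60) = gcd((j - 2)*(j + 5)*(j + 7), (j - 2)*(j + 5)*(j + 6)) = j^2 + 3*j - 10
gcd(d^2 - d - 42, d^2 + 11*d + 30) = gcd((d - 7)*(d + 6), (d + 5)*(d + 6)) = d + 6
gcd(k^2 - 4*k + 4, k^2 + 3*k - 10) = k - 2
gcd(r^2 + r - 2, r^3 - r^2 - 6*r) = r + 2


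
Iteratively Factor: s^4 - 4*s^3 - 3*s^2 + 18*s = (s - 3)*(s^3 - s^2 - 6*s) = (s - 3)^2*(s^2 + 2*s) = (s - 3)^2*(s + 2)*(s)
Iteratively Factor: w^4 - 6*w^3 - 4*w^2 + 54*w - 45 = (w - 1)*(w^3 - 5*w^2 - 9*w + 45) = (w - 5)*(w - 1)*(w^2 - 9) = (w - 5)*(w - 3)*(w - 1)*(w + 3)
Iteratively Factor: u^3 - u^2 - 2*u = (u)*(u^2 - u - 2) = u*(u + 1)*(u - 2)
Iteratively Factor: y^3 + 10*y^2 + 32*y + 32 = (y + 2)*(y^2 + 8*y + 16) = (y + 2)*(y + 4)*(y + 4)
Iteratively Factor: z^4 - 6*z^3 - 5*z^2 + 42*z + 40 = (z - 5)*(z^3 - z^2 - 10*z - 8) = (z - 5)*(z + 1)*(z^2 - 2*z - 8) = (z - 5)*(z - 4)*(z + 1)*(z + 2)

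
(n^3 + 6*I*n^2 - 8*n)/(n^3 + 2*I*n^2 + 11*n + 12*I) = n*(n + 2*I)/(n^2 - 2*I*n + 3)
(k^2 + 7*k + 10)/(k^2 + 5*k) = (k + 2)/k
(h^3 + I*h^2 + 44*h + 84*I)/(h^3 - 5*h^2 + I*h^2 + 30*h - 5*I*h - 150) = (h^2 - 5*I*h + 14)/(h^2 - 5*h*(1 + I) + 25*I)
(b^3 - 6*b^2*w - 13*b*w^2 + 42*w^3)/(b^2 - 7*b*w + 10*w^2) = (-b^2 + 4*b*w + 21*w^2)/(-b + 5*w)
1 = 1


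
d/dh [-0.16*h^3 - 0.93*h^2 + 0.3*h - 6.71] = -0.48*h^2 - 1.86*h + 0.3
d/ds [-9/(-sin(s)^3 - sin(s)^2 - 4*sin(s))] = 9*(-2*sin(s) + 3*cos(s)^2 - 7)*cos(s)/((sin(s)^2 + sin(s) + 4)^2*sin(s)^2)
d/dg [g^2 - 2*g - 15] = 2*g - 2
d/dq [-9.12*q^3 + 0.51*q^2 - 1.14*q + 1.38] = -27.36*q^2 + 1.02*q - 1.14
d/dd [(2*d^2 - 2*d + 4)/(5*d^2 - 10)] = 2*(d^2 - 8*d + 2)/(5*(d^4 - 4*d^2 + 4))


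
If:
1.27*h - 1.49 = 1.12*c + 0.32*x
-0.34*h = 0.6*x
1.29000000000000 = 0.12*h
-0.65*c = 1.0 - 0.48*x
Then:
No Solution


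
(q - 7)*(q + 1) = q^2 - 6*q - 7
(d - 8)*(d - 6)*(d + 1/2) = d^3 - 27*d^2/2 + 41*d + 24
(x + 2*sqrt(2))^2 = x^2 + 4*sqrt(2)*x + 8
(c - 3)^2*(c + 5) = c^3 - c^2 - 21*c + 45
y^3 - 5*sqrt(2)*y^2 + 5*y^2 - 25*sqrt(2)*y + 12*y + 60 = (y + 5)*(y - 3*sqrt(2))*(y - 2*sqrt(2))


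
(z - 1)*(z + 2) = z^2 + z - 2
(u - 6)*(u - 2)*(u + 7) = u^3 - u^2 - 44*u + 84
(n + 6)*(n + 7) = n^2 + 13*n + 42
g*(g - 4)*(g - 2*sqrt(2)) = g^3 - 4*g^2 - 2*sqrt(2)*g^2 + 8*sqrt(2)*g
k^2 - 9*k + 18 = (k - 6)*(k - 3)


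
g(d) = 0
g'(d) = 0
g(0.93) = 0.00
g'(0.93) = 0.00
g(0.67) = 0.00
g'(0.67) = 0.00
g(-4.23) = 0.00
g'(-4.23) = 0.00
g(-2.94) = 0.00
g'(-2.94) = 0.00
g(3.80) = 0.00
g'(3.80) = 0.00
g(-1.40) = 0.00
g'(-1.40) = 0.00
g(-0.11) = 0.00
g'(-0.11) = 0.00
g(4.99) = 0.00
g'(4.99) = 0.00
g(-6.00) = 0.00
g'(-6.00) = 0.00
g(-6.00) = 0.00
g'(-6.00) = 0.00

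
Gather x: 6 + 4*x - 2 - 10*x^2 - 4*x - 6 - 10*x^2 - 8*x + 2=-20*x^2 - 8*x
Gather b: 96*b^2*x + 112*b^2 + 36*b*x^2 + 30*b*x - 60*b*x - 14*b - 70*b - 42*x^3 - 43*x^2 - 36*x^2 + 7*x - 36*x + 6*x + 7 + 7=b^2*(96*x + 112) + b*(36*x^2 - 30*x - 84) - 42*x^3 - 79*x^2 - 23*x + 14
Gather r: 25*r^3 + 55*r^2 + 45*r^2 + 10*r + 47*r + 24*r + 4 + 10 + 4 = 25*r^3 + 100*r^2 + 81*r + 18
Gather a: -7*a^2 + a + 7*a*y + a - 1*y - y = -7*a^2 + a*(7*y + 2) - 2*y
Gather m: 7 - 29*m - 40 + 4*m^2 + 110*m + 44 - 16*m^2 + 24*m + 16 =-12*m^2 + 105*m + 27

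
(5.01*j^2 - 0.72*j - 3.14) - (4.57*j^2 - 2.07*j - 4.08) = 0.44*j^2 + 1.35*j + 0.94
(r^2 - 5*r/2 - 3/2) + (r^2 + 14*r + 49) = 2*r^2 + 23*r/2 + 95/2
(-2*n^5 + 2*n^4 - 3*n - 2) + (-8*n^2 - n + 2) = -2*n^5 + 2*n^4 - 8*n^2 - 4*n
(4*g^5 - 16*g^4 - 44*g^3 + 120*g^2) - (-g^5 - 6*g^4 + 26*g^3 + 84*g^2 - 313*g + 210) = 5*g^5 - 10*g^4 - 70*g^3 + 36*g^2 + 313*g - 210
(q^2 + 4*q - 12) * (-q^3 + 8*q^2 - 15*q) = -q^5 + 4*q^4 + 29*q^3 - 156*q^2 + 180*q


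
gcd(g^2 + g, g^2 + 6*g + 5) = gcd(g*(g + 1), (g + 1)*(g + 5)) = g + 1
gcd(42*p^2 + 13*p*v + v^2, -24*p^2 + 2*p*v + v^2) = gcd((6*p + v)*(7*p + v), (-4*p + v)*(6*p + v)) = 6*p + v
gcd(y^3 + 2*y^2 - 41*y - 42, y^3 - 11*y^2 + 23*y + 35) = y + 1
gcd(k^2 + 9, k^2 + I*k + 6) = k + 3*I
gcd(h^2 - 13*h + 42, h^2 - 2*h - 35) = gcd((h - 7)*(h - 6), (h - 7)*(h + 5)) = h - 7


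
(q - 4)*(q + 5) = q^2 + q - 20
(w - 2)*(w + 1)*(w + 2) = w^3 + w^2 - 4*w - 4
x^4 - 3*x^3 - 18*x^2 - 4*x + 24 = (x - 6)*(x - 1)*(x + 2)^2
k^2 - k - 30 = (k - 6)*(k + 5)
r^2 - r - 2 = (r - 2)*(r + 1)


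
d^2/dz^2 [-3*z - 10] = 0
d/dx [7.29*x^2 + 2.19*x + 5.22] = 14.58*x + 2.19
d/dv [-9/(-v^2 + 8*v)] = 18*(4 - v)/(v^2*(v - 8)^2)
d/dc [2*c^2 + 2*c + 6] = 4*c + 2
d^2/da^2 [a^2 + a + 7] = 2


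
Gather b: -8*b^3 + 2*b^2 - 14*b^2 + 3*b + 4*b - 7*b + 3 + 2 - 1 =-8*b^3 - 12*b^2 + 4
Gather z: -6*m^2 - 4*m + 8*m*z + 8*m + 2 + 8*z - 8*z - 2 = -6*m^2 + 8*m*z + 4*m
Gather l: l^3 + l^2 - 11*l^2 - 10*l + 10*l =l^3 - 10*l^2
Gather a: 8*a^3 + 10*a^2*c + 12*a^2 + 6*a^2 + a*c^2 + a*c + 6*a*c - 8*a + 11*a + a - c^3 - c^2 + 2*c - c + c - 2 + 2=8*a^3 + a^2*(10*c + 18) + a*(c^2 + 7*c + 4) - c^3 - c^2 + 2*c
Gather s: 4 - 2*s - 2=2 - 2*s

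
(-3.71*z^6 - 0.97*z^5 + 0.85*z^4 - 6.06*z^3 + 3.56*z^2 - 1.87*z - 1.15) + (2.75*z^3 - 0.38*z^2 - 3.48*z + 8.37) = -3.71*z^6 - 0.97*z^5 + 0.85*z^4 - 3.31*z^3 + 3.18*z^2 - 5.35*z + 7.22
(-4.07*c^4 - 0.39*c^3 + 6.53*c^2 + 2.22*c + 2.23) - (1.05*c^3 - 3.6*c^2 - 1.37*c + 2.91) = -4.07*c^4 - 1.44*c^3 + 10.13*c^2 + 3.59*c - 0.68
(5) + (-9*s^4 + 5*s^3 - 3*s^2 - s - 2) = -9*s^4 + 5*s^3 - 3*s^2 - s + 3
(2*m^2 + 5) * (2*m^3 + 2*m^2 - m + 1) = 4*m^5 + 4*m^4 + 8*m^3 + 12*m^2 - 5*m + 5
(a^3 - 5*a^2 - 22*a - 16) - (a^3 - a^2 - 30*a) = -4*a^2 + 8*a - 16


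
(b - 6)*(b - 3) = b^2 - 9*b + 18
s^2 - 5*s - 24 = (s - 8)*(s + 3)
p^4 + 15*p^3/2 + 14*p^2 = p^2*(p + 7/2)*(p + 4)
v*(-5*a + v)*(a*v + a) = -5*a^2*v^2 - 5*a^2*v + a*v^3 + a*v^2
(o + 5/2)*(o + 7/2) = o^2 + 6*o + 35/4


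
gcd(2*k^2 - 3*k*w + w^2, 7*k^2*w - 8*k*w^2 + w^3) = -k + w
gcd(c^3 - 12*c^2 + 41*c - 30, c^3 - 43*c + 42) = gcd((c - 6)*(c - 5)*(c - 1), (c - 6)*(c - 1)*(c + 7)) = c^2 - 7*c + 6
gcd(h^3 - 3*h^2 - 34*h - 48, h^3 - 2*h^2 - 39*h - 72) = h^2 - 5*h - 24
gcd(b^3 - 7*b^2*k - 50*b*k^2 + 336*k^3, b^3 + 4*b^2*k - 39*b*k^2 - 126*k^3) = b^2 + b*k - 42*k^2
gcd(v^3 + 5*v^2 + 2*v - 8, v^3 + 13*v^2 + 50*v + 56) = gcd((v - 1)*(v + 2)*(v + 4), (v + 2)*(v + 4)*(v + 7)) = v^2 + 6*v + 8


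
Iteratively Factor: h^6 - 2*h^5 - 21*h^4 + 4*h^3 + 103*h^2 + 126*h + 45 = (h + 1)*(h^5 - 3*h^4 - 18*h^3 + 22*h^2 + 81*h + 45) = (h - 3)*(h + 1)*(h^4 - 18*h^2 - 32*h - 15) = (h - 3)*(h + 1)*(h + 3)*(h^3 - 3*h^2 - 9*h - 5) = (h - 3)*(h + 1)^2*(h + 3)*(h^2 - 4*h - 5) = (h - 3)*(h + 1)^3*(h + 3)*(h - 5)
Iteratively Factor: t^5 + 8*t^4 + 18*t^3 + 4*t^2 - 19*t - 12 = (t + 1)*(t^4 + 7*t^3 + 11*t^2 - 7*t - 12) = (t + 1)*(t + 3)*(t^3 + 4*t^2 - t - 4) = (t + 1)*(t + 3)*(t + 4)*(t^2 - 1) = (t + 1)^2*(t + 3)*(t + 4)*(t - 1)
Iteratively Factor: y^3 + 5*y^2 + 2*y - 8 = (y + 2)*(y^2 + 3*y - 4) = (y - 1)*(y + 2)*(y + 4)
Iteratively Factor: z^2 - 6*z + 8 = (z - 4)*(z - 2)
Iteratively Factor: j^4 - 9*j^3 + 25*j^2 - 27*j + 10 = (j - 1)*(j^3 - 8*j^2 + 17*j - 10) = (j - 5)*(j - 1)*(j^2 - 3*j + 2) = (j - 5)*(j - 2)*(j - 1)*(j - 1)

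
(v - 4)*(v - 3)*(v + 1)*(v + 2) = v^4 - 4*v^3 - 7*v^2 + 22*v + 24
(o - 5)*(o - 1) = o^2 - 6*o + 5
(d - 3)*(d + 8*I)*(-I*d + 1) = -I*d^3 + 9*d^2 + 3*I*d^2 - 27*d + 8*I*d - 24*I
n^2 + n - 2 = (n - 1)*(n + 2)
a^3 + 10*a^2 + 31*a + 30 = (a + 2)*(a + 3)*(a + 5)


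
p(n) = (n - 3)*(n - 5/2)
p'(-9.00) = -23.50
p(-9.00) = 138.00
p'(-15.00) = -35.50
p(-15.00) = 315.00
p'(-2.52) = -10.54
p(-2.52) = 27.71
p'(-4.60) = -14.70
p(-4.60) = 53.96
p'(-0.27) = -6.04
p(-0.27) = 9.06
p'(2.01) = -1.48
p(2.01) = 0.49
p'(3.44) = 1.38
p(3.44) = 0.41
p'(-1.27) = -8.04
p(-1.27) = 16.10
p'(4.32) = 3.14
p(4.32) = 2.40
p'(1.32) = -2.86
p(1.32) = 1.98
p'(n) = 2*n - 11/2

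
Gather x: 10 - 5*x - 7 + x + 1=4 - 4*x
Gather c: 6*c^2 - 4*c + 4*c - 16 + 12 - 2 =6*c^2 - 6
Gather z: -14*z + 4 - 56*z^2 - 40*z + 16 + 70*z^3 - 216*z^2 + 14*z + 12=70*z^3 - 272*z^2 - 40*z + 32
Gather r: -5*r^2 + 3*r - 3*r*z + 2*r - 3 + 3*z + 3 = -5*r^2 + r*(5 - 3*z) + 3*z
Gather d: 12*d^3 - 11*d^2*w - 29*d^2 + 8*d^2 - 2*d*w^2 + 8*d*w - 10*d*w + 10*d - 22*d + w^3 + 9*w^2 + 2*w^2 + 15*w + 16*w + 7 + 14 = 12*d^3 + d^2*(-11*w - 21) + d*(-2*w^2 - 2*w - 12) + w^3 + 11*w^2 + 31*w + 21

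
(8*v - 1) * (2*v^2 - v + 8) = 16*v^3 - 10*v^2 + 65*v - 8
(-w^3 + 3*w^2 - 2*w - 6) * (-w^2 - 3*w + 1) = w^5 - 8*w^3 + 15*w^2 + 16*w - 6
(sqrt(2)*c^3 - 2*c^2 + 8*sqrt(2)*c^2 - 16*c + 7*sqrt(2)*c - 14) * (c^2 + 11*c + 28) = sqrt(2)*c^5 - 2*c^4 + 19*sqrt(2)*c^4 - 38*c^3 + 123*sqrt(2)*c^3 - 246*c^2 + 301*sqrt(2)*c^2 - 602*c + 196*sqrt(2)*c - 392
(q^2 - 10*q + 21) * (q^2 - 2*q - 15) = q^4 - 12*q^3 + 26*q^2 + 108*q - 315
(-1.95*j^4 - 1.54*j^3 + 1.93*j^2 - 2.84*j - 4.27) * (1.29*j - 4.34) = -2.5155*j^5 + 6.4764*j^4 + 9.1733*j^3 - 12.0398*j^2 + 6.8173*j + 18.5318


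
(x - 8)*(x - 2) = x^2 - 10*x + 16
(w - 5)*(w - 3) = w^2 - 8*w + 15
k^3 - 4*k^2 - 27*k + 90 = (k - 6)*(k - 3)*(k + 5)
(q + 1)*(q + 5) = q^2 + 6*q + 5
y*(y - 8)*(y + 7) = y^3 - y^2 - 56*y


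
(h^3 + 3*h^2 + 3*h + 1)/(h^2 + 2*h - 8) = (h^3 + 3*h^2 + 3*h + 1)/(h^2 + 2*h - 8)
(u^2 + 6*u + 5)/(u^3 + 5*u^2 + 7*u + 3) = (u + 5)/(u^2 + 4*u + 3)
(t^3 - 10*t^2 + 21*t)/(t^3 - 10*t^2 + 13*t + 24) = t*(t - 7)/(t^2 - 7*t - 8)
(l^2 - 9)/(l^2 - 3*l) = (l + 3)/l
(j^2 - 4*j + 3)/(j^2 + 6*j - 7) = (j - 3)/(j + 7)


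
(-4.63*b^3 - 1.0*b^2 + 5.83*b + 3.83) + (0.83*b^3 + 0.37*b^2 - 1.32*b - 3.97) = -3.8*b^3 - 0.63*b^2 + 4.51*b - 0.14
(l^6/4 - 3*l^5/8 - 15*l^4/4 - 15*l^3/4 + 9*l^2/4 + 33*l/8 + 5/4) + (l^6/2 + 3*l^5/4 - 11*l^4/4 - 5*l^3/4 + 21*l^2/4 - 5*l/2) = 3*l^6/4 + 3*l^5/8 - 13*l^4/2 - 5*l^3 + 15*l^2/2 + 13*l/8 + 5/4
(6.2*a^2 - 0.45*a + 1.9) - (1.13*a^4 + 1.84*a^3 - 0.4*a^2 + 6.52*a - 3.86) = -1.13*a^4 - 1.84*a^3 + 6.6*a^2 - 6.97*a + 5.76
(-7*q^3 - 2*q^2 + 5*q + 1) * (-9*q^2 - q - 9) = 63*q^5 + 25*q^4 + 20*q^3 + 4*q^2 - 46*q - 9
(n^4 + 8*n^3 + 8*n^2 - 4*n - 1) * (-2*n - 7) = -2*n^5 - 23*n^4 - 72*n^3 - 48*n^2 + 30*n + 7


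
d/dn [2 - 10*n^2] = -20*n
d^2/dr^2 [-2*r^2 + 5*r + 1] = -4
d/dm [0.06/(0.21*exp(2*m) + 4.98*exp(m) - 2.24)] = (-0.0252*exp(m) - 0.2988)*exp(m)/(0.21*exp(2*m) + 4.98*exp(m) - 2.24)^2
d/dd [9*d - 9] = 9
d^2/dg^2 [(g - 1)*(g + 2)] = 2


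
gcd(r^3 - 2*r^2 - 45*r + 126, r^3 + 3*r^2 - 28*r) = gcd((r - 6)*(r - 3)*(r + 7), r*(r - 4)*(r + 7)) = r + 7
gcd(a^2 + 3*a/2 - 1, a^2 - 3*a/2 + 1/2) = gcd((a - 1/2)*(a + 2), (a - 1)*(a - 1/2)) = a - 1/2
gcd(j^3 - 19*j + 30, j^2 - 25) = j + 5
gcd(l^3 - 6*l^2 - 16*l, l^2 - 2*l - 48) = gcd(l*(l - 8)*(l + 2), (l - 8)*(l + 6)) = l - 8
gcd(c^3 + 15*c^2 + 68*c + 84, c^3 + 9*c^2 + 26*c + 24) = c + 2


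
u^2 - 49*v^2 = (u - 7*v)*(u + 7*v)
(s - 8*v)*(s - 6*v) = s^2 - 14*s*v + 48*v^2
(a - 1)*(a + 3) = a^2 + 2*a - 3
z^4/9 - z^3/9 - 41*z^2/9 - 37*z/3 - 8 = (z/3 + 1)^2*(z - 8)*(z + 1)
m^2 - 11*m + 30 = (m - 6)*(m - 5)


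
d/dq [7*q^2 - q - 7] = 14*q - 1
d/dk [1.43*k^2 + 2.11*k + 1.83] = 2.86*k + 2.11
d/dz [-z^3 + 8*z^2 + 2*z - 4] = -3*z^2 + 16*z + 2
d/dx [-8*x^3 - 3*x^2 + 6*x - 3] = -24*x^2 - 6*x + 6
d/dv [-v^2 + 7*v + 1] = 7 - 2*v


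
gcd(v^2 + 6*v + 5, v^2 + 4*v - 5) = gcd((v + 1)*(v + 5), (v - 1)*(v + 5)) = v + 5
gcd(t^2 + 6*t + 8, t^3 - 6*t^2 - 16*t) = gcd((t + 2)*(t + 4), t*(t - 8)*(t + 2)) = t + 2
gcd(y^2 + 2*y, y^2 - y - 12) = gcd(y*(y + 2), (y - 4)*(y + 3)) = 1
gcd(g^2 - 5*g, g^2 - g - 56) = 1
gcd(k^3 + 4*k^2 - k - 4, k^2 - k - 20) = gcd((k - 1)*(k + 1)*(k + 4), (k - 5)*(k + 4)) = k + 4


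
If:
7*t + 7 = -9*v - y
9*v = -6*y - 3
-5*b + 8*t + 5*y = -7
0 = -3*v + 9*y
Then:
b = 16/55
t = -7/11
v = -3/11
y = -1/11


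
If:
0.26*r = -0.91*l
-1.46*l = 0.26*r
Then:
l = 0.00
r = 0.00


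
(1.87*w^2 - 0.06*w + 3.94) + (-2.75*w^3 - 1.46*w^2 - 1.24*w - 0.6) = -2.75*w^3 + 0.41*w^2 - 1.3*w + 3.34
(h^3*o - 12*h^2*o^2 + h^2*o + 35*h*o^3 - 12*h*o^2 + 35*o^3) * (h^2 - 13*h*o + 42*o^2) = h^5*o - 25*h^4*o^2 + h^4*o + 233*h^3*o^3 - 25*h^3*o^2 - 959*h^2*o^4 + 233*h^2*o^3 + 1470*h*o^5 - 959*h*o^4 + 1470*o^5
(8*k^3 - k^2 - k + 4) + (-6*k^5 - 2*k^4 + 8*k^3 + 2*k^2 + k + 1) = -6*k^5 - 2*k^4 + 16*k^3 + k^2 + 5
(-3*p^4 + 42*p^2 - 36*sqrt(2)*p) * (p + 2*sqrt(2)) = -3*p^5 - 6*sqrt(2)*p^4 + 42*p^3 + 48*sqrt(2)*p^2 - 144*p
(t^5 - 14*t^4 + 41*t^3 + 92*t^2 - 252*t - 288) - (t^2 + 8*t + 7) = t^5 - 14*t^4 + 41*t^3 + 91*t^2 - 260*t - 295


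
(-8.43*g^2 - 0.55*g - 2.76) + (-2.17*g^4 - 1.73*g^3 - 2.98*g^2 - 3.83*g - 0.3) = -2.17*g^4 - 1.73*g^3 - 11.41*g^2 - 4.38*g - 3.06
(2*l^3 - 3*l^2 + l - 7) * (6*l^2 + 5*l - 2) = 12*l^5 - 8*l^4 - 13*l^3 - 31*l^2 - 37*l + 14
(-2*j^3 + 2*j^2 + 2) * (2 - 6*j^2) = 12*j^5 - 12*j^4 - 4*j^3 - 8*j^2 + 4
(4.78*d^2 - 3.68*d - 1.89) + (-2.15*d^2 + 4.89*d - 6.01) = 2.63*d^2 + 1.21*d - 7.9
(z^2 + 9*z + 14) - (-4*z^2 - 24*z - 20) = 5*z^2 + 33*z + 34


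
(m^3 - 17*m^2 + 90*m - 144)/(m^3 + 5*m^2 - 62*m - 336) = (m^2 - 9*m + 18)/(m^2 + 13*m + 42)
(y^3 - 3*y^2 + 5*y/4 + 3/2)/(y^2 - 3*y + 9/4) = (2*y^2 - 3*y - 2)/(2*y - 3)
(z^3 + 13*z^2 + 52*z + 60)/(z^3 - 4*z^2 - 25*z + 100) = (z^2 + 8*z + 12)/(z^2 - 9*z + 20)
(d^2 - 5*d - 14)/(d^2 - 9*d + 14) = (d + 2)/(d - 2)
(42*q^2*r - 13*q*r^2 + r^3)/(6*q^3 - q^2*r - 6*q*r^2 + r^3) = r*(7*q - r)/(q^2 - r^2)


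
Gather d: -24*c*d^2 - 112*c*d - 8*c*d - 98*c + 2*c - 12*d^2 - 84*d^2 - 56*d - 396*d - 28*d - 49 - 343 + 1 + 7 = -96*c + d^2*(-24*c - 96) + d*(-120*c - 480) - 384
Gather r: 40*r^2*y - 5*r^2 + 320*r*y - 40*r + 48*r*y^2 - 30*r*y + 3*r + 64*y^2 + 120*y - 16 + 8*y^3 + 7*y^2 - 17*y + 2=r^2*(40*y - 5) + r*(48*y^2 + 290*y - 37) + 8*y^3 + 71*y^2 + 103*y - 14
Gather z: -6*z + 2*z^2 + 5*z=2*z^2 - z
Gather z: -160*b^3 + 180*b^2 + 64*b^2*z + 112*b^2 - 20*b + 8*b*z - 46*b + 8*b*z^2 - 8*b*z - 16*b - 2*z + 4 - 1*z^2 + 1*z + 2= -160*b^3 + 292*b^2 - 82*b + z^2*(8*b - 1) + z*(64*b^2 - 1) + 6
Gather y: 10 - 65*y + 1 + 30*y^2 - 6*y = 30*y^2 - 71*y + 11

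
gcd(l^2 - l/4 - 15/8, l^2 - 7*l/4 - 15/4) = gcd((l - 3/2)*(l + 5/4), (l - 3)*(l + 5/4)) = l + 5/4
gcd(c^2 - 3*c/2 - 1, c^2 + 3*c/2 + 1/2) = c + 1/2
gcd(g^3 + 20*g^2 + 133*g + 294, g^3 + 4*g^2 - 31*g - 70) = g + 7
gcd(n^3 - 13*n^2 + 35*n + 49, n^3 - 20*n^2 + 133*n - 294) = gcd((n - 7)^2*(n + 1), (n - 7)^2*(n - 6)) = n^2 - 14*n + 49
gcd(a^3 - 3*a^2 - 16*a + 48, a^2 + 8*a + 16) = a + 4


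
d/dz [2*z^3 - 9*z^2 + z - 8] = 6*z^2 - 18*z + 1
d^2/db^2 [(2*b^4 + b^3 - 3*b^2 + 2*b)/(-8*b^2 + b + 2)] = 2*(-128*b^6 + 48*b^5 + 90*b^4 - 153*b^3 + 90*b^2 - 108*b + 16)/(512*b^6 - 192*b^5 - 360*b^4 + 95*b^3 + 90*b^2 - 12*b - 8)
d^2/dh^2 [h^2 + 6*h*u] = 2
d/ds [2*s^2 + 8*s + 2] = 4*s + 8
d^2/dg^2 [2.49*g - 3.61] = 0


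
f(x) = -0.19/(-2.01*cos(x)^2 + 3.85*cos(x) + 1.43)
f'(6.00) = 0.00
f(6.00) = -0.06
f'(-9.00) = 0.04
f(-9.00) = 0.05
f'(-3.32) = -0.01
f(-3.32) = 0.04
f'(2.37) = -0.16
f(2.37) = 0.08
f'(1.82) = -6.95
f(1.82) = -0.53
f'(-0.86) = 0.02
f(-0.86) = -0.06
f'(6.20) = -0.00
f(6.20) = -0.06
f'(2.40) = -0.14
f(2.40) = 0.08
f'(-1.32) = 0.10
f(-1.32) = -0.08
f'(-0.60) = 0.01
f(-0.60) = -0.06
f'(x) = -0.19*(-4.02*sin(x)*cos(x) + 3.85*sin(x))/(-2.01*cos(x)^2 + 3.85*cos(x) + 1.43)^2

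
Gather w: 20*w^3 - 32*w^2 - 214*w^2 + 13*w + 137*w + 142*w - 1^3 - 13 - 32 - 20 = 20*w^3 - 246*w^2 + 292*w - 66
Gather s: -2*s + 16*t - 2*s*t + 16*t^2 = s*(-2*t - 2) + 16*t^2 + 16*t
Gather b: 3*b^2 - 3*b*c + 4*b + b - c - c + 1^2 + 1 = 3*b^2 + b*(5 - 3*c) - 2*c + 2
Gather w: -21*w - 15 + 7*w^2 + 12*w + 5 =7*w^2 - 9*w - 10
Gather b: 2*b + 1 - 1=2*b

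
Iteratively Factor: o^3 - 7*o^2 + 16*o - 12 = (o - 3)*(o^2 - 4*o + 4) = (o - 3)*(o - 2)*(o - 2)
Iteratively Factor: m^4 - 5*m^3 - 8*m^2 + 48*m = (m - 4)*(m^3 - m^2 - 12*m) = (m - 4)*(m + 3)*(m^2 - 4*m) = m*(m - 4)*(m + 3)*(m - 4)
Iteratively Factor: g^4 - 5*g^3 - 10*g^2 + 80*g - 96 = (g - 3)*(g^3 - 2*g^2 - 16*g + 32) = (g - 4)*(g - 3)*(g^2 + 2*g - 8) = (g - 4)*(g - 3)*(g + 4)*(g - 2)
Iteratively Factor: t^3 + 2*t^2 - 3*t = (t - 1)*(t^2 + 3*t) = (t - 1)*(t + 3)*(t)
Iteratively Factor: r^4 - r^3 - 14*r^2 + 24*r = (r - 2)*(r^3 + r^2 - 12*r) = r*(r - 2)*(r^2 + r - 12) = r*(r - 3)*(r - 2)*(r + 4)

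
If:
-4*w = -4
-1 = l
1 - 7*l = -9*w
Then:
No Solution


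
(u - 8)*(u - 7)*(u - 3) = u^3 - 18*u^2 + 101*u - 168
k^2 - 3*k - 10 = (k - 5)*(k + 2)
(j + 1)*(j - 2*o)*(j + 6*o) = j^3 + 4*j^2*o + j^2 - 12*j*o^2 + 4*j*o - 12*o^2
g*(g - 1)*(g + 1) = g^3 - g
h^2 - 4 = (h - 2)*(h + 2)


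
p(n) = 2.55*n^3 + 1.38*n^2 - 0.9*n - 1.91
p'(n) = 7.65*n^2 + 2.76*n - 0.9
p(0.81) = -0.38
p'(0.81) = 6.35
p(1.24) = 3.96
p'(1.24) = 14.29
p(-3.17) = -66.42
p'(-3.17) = 67.22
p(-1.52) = -6.31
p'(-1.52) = 12.58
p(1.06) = 1.72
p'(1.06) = 10.62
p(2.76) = 59.73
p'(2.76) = 64.99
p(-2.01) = -15.23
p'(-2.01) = 24.46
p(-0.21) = -1.68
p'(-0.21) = -1.14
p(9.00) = 1960.72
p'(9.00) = 643.59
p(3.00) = 76.66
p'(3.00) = 76.23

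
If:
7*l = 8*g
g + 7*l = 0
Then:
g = 0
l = 0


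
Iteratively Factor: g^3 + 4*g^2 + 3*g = (g)*(g^2 + 4*g + 3) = g*(g + 3)*(g + 1)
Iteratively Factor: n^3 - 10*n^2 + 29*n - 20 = (n - 5)*(n^2 - 5*n + 4) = (n - 5)*(n - 1)*(n - 4)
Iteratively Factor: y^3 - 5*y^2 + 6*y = (y)*(y^2 - 5*y + 6) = y*(y - 3)*(y - 2)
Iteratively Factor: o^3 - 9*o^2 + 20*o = (o - 5)*(o^2 - 4*o) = o*(o - 5)*(o - 4)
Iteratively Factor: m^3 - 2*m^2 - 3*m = (m - 3)*(m^2 + m) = m*(m - 3)*(m + 1)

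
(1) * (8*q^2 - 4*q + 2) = 8*q^2 - 4*q + 2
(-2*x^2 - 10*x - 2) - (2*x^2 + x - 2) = -4*x^2 - 11*x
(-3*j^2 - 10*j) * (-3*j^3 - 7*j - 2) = 9*j^5 + 30*j^4 + 21*j^3 + 76*j^2 + 20*j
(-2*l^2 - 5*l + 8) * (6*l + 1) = -12*l^3 - 32*l^2 + 43*l + 8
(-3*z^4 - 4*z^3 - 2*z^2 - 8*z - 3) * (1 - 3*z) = 9*z^5 + 9*z^4 + 2*z^3 + 22*z^2 + z - 3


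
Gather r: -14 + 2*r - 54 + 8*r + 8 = 10*r - 60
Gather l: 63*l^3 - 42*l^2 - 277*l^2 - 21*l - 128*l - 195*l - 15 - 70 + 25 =63*l^3 - 319*l^2 - 344*l - 60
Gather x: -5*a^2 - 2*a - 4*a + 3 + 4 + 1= -5*a^2 - 6*a + 8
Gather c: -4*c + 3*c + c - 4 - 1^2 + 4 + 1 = 0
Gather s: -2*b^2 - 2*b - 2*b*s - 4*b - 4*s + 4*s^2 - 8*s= -2*b^2 - 6*b + 4*s^2 + s*(-2*b - 12)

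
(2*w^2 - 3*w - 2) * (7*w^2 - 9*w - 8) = 14*w^4 - 39*w^3 - 3*w^2 + 42*w + 16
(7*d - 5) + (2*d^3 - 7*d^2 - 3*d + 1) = 2*d^3 - 7*d^2 + 4*d - 4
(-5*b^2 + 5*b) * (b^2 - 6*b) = -5*b^4 + 35*b^3 - 30*b^2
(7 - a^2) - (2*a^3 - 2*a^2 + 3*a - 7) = -2*a^3 + a^2 - 3*a + 14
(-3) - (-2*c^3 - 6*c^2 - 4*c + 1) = 2*c^3 + 6*c^2 + 4*c - 4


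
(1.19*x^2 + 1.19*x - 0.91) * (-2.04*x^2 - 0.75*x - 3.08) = -2.4276*x^4 - 3.3201*x^3 - 2.7013*x^2 - 2.9827*x + 2.8028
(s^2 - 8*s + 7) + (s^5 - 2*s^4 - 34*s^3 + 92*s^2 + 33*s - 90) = s^5 - 2*s^4 - 34*s^3 + 93*s^2 + 25*s - 83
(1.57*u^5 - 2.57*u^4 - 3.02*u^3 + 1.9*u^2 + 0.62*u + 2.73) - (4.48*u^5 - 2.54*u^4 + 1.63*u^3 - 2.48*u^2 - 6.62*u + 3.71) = -2.91*u^5 - 0.0299999999999998*u^4 - 4.65*u^3 + 4.38*u^2 + 7.24*u - 0.98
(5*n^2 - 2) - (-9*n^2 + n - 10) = 14*n^2 - n + 8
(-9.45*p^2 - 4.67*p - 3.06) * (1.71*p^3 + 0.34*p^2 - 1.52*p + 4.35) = -16.1595*p^5 - 11.1987*p^4 + 7.5436*p^3 - 35.0495*p^2 - 15.6633*p - 13.311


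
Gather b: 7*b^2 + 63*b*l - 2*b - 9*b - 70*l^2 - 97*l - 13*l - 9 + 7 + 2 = 7*b^2 + b*(63*l - 11) - 70*l^2 - 110*l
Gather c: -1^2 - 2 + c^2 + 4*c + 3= c^2 + 4*c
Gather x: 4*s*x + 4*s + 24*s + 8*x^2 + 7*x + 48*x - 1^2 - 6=28*s + 8*x^2 + x*(4*s + 55) - 7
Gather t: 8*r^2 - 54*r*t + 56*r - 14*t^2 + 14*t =8*r^2 + 56*r - 14*t^2 + t*(14 - 54*r)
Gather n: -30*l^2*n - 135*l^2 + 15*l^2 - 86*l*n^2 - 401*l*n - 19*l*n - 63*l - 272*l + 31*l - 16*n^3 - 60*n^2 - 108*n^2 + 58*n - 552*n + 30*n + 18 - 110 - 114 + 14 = -120*l^2 - 304*l - 16*n^3 + n^2*(-86*l - 168) + n*(-30*l^2 - 420*l - 464) - 192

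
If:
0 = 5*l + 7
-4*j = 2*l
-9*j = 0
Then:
No Solution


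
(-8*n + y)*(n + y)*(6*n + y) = -48*n^3 - 50*n^2*y - n*y^2 + y^3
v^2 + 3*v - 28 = (v - 4)*(v + 7)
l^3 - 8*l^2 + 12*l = l*(l - 6)*(l - 2)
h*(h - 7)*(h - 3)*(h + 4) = h^4 - 6*h^3 - 19*h^2 + 84*h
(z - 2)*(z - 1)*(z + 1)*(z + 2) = z^4 - 5*z^2 + 4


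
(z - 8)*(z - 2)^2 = z^3 - 12*z^2 + 36*z - 32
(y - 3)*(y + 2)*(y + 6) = y^3 + 5*y^2 - 12*y - 36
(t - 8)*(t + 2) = t^2 - 6*t - 16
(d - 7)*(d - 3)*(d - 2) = d^3 - 12*d^2 + 41*d - 42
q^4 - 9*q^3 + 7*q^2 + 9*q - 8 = (q - 8)*(q - 1)^2*(q + 1)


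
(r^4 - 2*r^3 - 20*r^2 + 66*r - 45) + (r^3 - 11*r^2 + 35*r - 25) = r^4 - r^3 - 31*r^2 + 101*r - 70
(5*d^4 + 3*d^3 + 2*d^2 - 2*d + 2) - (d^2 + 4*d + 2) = 5*d^4 + 3*d^3 + d^2 - 6*d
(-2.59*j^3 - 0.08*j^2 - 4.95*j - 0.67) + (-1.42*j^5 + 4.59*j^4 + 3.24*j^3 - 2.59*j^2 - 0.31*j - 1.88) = -1.42*j^5 + 4.59*j^4 + 0.65*j^3 - 2.67*j^2 - 5.26*j - 2.55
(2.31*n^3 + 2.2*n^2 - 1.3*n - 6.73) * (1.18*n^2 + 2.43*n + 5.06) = 2.7258*n^5 + 8.2093*n^4 + 15.5006*n^3 + 0.0315999999999996*n^2 - 22.9319*n - 34.0538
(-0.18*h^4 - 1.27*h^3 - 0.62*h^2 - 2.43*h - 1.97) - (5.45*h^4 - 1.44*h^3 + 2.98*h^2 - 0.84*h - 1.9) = -5.63*h^4 + 0.17*h^3 - 3.6*h^2 - 1.59*h - 0.0700000000000001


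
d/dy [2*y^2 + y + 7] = 4*y + 1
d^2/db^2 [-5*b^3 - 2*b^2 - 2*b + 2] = -30*b - 4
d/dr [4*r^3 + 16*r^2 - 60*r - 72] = 12*r^2 + 32*r - 60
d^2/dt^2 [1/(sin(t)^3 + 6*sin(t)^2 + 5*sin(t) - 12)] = -(9*sin(t)^5 + 75*sin(t)^4 + 217*sin(t)^3 + 319*sin(t)^2 + 386*sin(t) + 194)/((sin(t) - 1)^2*(sin(t) + 3)^3*(sin(t) + 4)^3)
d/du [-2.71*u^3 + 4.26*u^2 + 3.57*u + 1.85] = -8.13*u^2 + 8.52*u + 3.57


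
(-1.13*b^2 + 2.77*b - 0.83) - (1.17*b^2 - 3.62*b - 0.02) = -2.3*b^2 + 6.39*b - 0.81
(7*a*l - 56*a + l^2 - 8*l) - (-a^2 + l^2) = a^2 + 7*a*l - 56*a - 8*l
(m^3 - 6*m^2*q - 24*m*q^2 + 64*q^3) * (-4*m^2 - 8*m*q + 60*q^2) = -4*m^5 + 16*m^4*q + 204*m^3*q^2 - 424*m^2*q^3 - 1952*m*q^4 + 3840*q^5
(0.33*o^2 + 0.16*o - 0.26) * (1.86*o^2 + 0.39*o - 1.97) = 0.6138*o^4 + 0.4263*o^3 - 1.0713*o^2 - 0.4166*o + 0.5122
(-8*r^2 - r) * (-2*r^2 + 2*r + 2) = 16*r^4 - 14*r^3 - 18*r^2 - 2*r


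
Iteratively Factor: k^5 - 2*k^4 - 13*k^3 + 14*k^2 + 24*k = (k)*(k^4 - 2*k^3 - 13*k^2 + 14*k + 24) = k*(k - 2)*(k^3 - 13*k - 12) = k*(k - 2)*(k + 1)*(k^2 - k - 12) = k*(k - 4)*(k - 2)*(k + 1)*(k + 3)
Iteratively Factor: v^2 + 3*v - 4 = (v + 4)*(v - 1)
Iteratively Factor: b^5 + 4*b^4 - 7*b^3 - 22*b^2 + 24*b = (b + 3)*(b^4 + b^3 - 10*b^2 + 8*b) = b*(b + 3)*(b^3 + b^2 - 10*b + 8) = b*(b - 2)*(b + 3)*(b^2 + 3*b - 4) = b*(b - 2)*(b - 1)*(b + 3)*(b + 4)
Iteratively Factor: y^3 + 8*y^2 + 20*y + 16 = (y + 2)*(y^2 + 6*y + 8) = (y + 2)*(y + 4)*(y + 2)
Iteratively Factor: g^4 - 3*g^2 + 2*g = (g)*(g^3 - 3*g + 2) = g*(g + 2)*(g^2 - 2*g + 1) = g*(g - 1)*(g + 2)*(g - 1)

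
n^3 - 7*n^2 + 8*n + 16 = (n - 4)^2*(n + 1)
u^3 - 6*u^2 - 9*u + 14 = (u - 7)*(u - 1)*(u + 2)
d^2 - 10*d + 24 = (d - 6)*(d - 4)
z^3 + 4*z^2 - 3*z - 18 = (z - 2)*(z + 3)^2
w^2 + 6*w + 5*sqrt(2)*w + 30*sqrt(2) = (w + 6)*(w + 5*sqrt(2))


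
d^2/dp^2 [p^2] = 2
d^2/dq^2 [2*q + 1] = 0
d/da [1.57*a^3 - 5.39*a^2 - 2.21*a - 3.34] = 4.71*a^2 - 10.78*a - 2.21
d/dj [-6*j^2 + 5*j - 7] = 5 - 12*j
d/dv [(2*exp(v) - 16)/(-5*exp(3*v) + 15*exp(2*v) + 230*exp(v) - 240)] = (4*exp(v)/5 + 2)*exp(v)/(exp(4*v) + 10*exp(3*v) + 13*exp(2*v) - 60*exp(v) + 36)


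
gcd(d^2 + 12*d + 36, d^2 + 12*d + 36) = d^2 + 12*d + 36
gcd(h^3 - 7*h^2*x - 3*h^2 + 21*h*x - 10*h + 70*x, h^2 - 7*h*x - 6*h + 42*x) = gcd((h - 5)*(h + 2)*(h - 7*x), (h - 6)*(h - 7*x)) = -h + 7*x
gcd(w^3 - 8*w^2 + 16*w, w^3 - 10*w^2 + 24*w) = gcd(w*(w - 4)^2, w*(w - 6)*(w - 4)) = w^2 - 4*w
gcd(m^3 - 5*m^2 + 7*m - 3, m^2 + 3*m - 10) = 1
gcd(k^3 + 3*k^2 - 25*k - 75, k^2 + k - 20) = k + 5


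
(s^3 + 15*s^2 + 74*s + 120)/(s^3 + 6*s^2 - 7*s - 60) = (s + 6)/(s - 3)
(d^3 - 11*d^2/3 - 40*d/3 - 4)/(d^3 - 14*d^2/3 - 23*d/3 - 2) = (d + 2)/(d + 1)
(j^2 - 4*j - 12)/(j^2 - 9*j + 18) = (j + 2)/(j - 3)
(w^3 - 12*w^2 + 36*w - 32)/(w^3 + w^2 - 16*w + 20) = (w - 8)/(w + 5)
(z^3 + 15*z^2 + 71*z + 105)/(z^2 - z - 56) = (z^2 + 8*z + 15)/(z - 8)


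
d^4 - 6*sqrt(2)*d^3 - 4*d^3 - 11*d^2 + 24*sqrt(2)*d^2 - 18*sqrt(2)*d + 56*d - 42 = (d - 3)*(d - 1)*(d - 7*sqrt(2))*(d + sqrt(2))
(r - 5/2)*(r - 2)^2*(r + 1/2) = r^4 - 6*r^3 + 43*r^2/4 - 3*r - 5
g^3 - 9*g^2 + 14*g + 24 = (g - 6)*(g - 4)*(g + 1)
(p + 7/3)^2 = p^2 + 14*p/3 + 49/9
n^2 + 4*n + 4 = (n + 2)^2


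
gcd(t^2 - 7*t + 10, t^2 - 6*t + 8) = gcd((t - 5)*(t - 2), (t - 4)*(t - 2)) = t - 2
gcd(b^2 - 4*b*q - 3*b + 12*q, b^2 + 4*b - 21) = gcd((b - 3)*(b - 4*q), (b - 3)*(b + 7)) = b - 3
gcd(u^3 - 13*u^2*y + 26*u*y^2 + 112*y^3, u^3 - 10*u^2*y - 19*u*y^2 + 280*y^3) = u^2 - 15*u*y + 56*y^2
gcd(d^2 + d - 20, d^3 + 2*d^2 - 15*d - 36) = d - 4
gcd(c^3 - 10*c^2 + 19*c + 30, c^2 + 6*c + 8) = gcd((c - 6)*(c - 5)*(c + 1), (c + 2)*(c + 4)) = 1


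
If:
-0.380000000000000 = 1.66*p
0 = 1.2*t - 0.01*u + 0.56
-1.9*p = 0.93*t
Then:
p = -0.23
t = 0.47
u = 112.12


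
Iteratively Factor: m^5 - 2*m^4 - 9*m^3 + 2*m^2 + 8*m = (m - 1)*(m^4 - m^3 - 10*m^2 - 8*m) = (m - 4)*(m - 1)*(m^3 + 3*m^2 + 2*m) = (m - 4)*(m - 1)*(m + 1)*(m^2 + 2*m) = (m - 4)*(m - 1)*(m + 1)*(m + 2)*(m)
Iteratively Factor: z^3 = (z)*(z^2) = z^2*(z)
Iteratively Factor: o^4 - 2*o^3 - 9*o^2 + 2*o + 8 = (o - 4)*(o^3 + 2*o^2 - o - 2) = (o - 4)*(o - 1)*(o^2 + 3*o + 2) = (o - 4)*(o - 1)*(o + 1)*(o + 2)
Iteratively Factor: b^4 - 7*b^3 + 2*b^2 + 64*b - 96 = (b - 4)*(b^3 - 3*b^2 - 10*b + 24) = (b - 4)*(b + 3)*(b^2 - 6*b + 8) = (b - 4)^2*(b + 3)*(b - 2)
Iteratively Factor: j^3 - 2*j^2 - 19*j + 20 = (j - 1)*(j^2 - j - 20) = (j - 5)*(j - 1)*(j + 4)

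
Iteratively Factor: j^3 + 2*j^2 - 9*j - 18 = (j + 2)*(j^2 - 9) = (j - 3)*(j + 2)*(j + 3)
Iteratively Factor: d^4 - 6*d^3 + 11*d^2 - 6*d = (d)*(d^3 - 6*d^2 + 11*d - 6) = d*(d - 3)*(d^2 - 3*d + 2) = d*(d - 3)*(d - 1)*(d - 2)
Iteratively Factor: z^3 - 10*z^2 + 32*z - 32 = (z - 4)*(z^2 - 6*z + 8) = (z - 4)*(z - 2)*(z - 4)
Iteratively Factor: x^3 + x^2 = (x)*(x^2 + x) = x*(x + 1)*(x)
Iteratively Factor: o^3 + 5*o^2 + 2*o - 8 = (o - 1)*(o^2 + 6*o + 8) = (o - 1)*(o + 4)*(o + 2)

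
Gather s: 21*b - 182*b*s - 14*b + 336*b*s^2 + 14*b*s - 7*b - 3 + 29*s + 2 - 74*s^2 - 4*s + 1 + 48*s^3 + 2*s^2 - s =48*s^3 + s^2*(336*b - 72) + s*(24 - 168*b)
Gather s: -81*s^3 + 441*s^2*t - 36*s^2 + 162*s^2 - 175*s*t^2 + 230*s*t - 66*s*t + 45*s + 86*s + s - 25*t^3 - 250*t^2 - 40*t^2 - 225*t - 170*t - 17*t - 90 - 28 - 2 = -81*s^3 + s^2*(441*t + 126) + s*(-175*t^2 + 164*t + 132) - 25*t^3 - 290*t^2 - 412*t - 120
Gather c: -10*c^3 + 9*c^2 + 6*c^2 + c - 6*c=-10*c^3 + 15*c^2 - 5*c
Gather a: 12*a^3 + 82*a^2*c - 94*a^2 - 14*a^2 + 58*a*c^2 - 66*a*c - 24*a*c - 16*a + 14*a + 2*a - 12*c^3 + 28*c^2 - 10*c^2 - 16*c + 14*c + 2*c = 12*a^3 + a^2*(82*c - 108) + a*(58*c^2 - 90*c) - 12*c^3 + 18*c^2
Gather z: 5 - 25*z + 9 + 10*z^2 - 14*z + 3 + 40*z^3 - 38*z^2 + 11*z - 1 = 40*z^3 - 28*z^2 - 28*z + 16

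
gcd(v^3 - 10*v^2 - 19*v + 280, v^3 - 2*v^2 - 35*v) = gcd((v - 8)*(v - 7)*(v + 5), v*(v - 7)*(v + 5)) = v^2 - 2*v - 35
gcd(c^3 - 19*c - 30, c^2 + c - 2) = c + 2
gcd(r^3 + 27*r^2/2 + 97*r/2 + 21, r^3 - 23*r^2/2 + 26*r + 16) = r + 1/2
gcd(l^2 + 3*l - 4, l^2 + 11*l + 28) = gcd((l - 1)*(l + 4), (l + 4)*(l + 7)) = l + 4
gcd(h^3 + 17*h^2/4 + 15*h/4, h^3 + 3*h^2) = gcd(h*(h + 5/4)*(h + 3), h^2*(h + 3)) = h^2 + 3*h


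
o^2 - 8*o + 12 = (o - 6)*(o - 2)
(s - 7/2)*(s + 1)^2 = s^3 - 3*s^2/2 - 6*s - 7/2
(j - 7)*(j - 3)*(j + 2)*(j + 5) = j^4 - 3*j^3 - 39*j^2 + 47*j + 210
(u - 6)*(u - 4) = u^2 - 10*u + 24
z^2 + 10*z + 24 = (z + 4)*(z + 6)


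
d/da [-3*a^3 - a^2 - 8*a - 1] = -9*a^2 - 2*a - 8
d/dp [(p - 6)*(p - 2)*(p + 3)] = 3*p^2 - 10*p - 12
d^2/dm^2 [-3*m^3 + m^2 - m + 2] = 2 - 18*m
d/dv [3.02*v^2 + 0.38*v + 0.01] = 6.04*v + 0.38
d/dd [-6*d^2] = -12*d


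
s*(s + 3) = s^2 + 3*s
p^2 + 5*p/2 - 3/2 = (p - 1/2)*(p + 3)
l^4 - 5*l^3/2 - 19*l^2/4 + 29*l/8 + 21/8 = (l - 7/2)*(l - 1)*(l + 1/2)*(l + 3/2)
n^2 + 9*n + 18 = (n + 3)*(n + 6)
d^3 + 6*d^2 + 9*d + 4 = (d + 1)^2*(d + 4)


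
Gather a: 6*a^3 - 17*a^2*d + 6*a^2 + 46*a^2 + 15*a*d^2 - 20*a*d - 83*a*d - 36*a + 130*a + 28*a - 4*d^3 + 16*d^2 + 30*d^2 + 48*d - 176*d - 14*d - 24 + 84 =6*a^3 + a^2*(52 - 17*d) + a*(15*d^2 - 103*d + 122) - 4*d^3 + 46*d^2 - 142*d + 60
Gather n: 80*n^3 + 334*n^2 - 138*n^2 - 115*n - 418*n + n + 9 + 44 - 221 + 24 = 80*n^3 + 196*n^2 - 532*n - 144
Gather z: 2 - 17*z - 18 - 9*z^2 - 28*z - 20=-9*z^2 - 45*z - 36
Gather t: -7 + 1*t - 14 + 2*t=3*t - 21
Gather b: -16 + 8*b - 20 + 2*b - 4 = 10*b - 40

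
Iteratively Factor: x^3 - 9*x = (x + 3)*(x^2 - 3*x) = (x - 3)*(x + 3)*(x)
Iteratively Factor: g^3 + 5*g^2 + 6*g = (g + 2)*(g^2 + 3*g) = (g + 2)*(g + 3)*(g)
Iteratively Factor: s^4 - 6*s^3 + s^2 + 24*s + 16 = (s - 4)*(s^3 - 2*s^2 - 7*s - 4) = (s - 4)*(s + 1)*(s^2 - 3*s - 4) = (s - 4)*(s + 1)^2*(s - 4)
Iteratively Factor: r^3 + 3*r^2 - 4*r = (r - 1)*(r^2 + 4*r) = r*(r - 1)*(r + 4)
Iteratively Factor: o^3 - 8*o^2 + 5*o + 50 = (o - 5)*(o^2 - 3*o - 10) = (o - 5)^2*(o + 2)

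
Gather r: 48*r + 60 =48*r + 60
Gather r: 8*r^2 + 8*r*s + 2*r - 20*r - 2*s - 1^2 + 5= 8*r^2 + r*(8*s - 18) - 2*s + 4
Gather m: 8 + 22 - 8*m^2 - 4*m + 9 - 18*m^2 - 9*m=-26*m^2 - 13*m + 39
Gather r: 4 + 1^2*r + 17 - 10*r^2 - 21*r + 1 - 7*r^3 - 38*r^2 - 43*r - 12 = -7*r^3 - 48*r^2 - 63*r + 10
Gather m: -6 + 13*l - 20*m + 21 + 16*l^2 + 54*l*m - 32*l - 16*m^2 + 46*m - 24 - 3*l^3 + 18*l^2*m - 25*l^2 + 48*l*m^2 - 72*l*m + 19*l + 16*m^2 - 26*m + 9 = -3*l^3 - 9*l^2 + 48*l*m^2 + m*(18*l^2 - 18*l)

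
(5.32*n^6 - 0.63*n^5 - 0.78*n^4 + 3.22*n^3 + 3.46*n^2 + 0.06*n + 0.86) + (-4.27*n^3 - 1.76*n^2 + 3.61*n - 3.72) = 5.32*n^6 - 0.63*n^5 - 0.78*n^4 - 1.05*n^3 + 1.7*n^2 + 3.67*n - 2.86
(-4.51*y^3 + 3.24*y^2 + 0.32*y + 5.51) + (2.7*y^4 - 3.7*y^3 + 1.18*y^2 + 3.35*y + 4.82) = 2.7*y^4 - 8.21*y^3 + 4.42*y^2 + 3.67*y + 10.33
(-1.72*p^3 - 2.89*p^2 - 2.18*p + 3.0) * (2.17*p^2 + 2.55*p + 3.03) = -3.7324*p^5 - 10.6573*p^4 - 17.3117*p^3 - 7.8057*p^2 + 1.0446*p + 9.09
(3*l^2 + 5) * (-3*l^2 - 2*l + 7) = -9*l^4 - 6*l^3 + 6*l^2 - 10*l + 35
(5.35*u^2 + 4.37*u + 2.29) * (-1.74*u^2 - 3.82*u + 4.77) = -9.309*u^4 - 28.0408*u^3 + 4.8415*u^2 + 12.0971*u + 10.9233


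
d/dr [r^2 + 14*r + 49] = 2*r + 14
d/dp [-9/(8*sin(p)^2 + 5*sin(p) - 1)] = 9*(16*sin(p) + 5)*cos(p)/(8*sin(p)^2 + 5*sin(p) - 1)^2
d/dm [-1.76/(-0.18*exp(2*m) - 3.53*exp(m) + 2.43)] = (-0.6336*exp(m) - 6.2128)*exp(m)/(0.18*exp(2*m) + 3.53*exp(m) - 2.43)^2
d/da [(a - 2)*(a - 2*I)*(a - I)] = 3*a^2 + a*(-4 - 6*I) - 2 + 6*I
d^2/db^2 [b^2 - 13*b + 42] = 2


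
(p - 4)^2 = p^2 - 8*p + 16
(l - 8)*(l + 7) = l^2 - l - 56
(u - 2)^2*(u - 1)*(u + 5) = u^4 - 17*u^2 + 36*u - 20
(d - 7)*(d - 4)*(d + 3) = d^3 - 8*d^2 - 5*d + 84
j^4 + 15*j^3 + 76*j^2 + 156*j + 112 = (j + 2)^2*(j + 4)*(j + 7)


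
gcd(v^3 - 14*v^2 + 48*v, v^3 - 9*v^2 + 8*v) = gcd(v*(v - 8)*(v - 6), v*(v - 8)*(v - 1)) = v^2 - 8*v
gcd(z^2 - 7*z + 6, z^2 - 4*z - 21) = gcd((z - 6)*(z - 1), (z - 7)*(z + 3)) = 1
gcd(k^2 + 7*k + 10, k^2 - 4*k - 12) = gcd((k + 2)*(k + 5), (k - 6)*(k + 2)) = k + 2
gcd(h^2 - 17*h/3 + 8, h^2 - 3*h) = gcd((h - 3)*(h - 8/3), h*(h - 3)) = h - 3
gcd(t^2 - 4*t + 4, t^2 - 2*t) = t - 2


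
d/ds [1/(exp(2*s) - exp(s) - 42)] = (1 - 2*exp(s))*exp(s)/(-exp(2*s) + exp(s) + 42)^2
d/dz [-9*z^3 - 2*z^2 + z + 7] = -27*z^2 - 4*z + 1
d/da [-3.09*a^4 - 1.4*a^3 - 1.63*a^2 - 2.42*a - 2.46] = -12.36*a^3 - 4.2*a^2 - 3.26*a - 2.42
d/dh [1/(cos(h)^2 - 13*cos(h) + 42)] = (2*cos(h) - 13)*sin(h)/(cos(h)^2 - 13*cos(h) + 42)^2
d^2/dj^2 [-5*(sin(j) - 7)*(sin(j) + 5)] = -10*sin(j) - 10*cos(2*j)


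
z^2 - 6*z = z*(z - 6)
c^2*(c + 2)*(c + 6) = c^4 + 8*c^3 + 12*c^2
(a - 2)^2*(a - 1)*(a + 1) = a^4 - 4*a^3 + 3*a^2 + 4*a - 4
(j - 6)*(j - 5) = j^2 - 11*j + 30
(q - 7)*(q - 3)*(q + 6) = q^3 - 4*q^2 - 39*q + 126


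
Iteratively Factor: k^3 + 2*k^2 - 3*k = (k + 3)*(k^2 - k) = (k - 1)*(k + 3)*(k)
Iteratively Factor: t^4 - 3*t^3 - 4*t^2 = (t - 4)*(t^3 + t^2) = (t - 4)*(t + 1)*(t^2) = t*(t - 4)*(t + 1)*(t)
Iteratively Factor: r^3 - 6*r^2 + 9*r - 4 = (r - 4)*(r^2 - 2*r + 1) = (r - 4)*(r - 1)*(r - 1)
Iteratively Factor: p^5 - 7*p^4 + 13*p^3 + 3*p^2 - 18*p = (p - 3)*(p^4 - 4*p^3 + p^2 + 6*p) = p*(p - 3)*(p^3 - 4*p^2 + p + 6) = p*(p - 3)*(p - 2)*(p^2 - 2*p - 3) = p*(p - 3)^2*(p - 2)*(p + 1)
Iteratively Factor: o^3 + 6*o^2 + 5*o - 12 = (o + 3)*(o^2 + 3*o - 4) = (o + 3)*(o + 4)*(o - 1)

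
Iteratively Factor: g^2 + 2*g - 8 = (g + 4)*(g - 2)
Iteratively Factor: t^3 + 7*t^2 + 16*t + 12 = (t + 3)*(t^2 + 4*t + 4) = (t + 2)*(t + 3)*(t + 2)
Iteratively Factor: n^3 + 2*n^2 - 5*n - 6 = (n + 3)*(n^2 - n - 2) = (n - 2)*(n + 3)*(n + 1)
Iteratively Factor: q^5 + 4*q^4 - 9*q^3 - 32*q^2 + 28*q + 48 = (q - 2)*(q^4 + 6*q^3 + 3*q^2 - 26*q - 24) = (q - 2)^2*(q^3 + 8*q^2 + 19*q + 12) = (q - 2)^2*(q + 1)*(q^2 + 7*q + 12) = (q - 2)^2*(q + 1)*(q + 4)*(q + 3)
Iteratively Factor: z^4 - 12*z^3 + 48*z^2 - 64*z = (z)*(z^3 - 12*z^2 + 48*z - 64) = z*(z - 4)*(z^2 - 8*z + 16) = z*(z - 4)^2*(z - 4)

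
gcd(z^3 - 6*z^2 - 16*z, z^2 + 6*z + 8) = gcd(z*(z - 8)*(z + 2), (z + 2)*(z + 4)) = z + 2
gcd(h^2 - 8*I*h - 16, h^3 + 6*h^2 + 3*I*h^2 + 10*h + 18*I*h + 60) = 1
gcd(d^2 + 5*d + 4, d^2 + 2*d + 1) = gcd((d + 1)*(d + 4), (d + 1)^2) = d + 1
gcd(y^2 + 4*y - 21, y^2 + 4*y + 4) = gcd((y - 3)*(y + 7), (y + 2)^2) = 1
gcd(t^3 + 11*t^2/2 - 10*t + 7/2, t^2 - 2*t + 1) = t - 1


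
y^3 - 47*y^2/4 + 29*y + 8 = (y - 8)*(y - 4)*(y + 1/4)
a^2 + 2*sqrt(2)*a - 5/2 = (a - sqrt(2)/2)*(a + 5*sqrt(2)/2)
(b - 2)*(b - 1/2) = b^2 - 5*b/2 + 1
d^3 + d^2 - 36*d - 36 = (d - 6)*(d + 1)*(d + 6)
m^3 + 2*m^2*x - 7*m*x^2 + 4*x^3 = (m - x)^2*(m + 4*x)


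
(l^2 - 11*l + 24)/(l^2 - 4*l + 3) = (l - 8)/(l - 1)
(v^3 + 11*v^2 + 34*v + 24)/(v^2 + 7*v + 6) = v + 4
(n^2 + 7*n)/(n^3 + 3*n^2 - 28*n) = 1/(n - 4)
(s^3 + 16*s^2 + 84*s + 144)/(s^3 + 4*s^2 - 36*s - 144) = (s + 6)/(s - 6)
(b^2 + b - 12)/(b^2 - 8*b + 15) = (b + 4)/(b - 5)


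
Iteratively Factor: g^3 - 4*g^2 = (g)*(g^2 - 4*g) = g*(g - 4)*(g)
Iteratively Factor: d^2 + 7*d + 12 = (d + 3)*(d + 4)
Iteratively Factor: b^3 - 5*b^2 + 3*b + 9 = (b - 3)*(b^2 - 2*b - 3) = (b - 3)^2*(b + 1)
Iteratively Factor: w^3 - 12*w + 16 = (w + 4)*(w^2 - 4*w + 4) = (w - 2)*(w + 4)*(w - 2)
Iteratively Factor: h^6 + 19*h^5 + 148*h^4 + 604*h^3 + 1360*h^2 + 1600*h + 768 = (h + 3)*(h^5 + 16*h^4 + 100*h^3 + 304*h^2 + 448*h + 256) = (h + 2)*(h + 3)*(h^4 + 14*h^3 + 72*h^2 + 160*h + 128) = (h + 2)*(h + 3)*(h + 4)*(h^3 + 10*h^2 + 32*h + 32) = (h + 2)*(h + 3)*(h + 4)^2*(h^2 + 6*h + 8) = (h + 2)*(h + 3)*(h + 4)^3*(h + 2)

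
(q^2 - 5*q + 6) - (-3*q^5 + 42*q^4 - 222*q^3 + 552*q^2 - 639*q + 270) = 3*q^5 - 42*q^4 + 222*q^3 - 551*q^2 + 634*q - 264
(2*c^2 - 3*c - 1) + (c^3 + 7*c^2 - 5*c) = c^3 + 9*c^2 - 8*c - 1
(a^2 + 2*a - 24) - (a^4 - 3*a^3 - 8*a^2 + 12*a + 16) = -a^4 + 3*a^3 + 9*a^2 - 10*a - 40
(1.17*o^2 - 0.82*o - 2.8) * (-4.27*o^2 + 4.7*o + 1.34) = -4.9959*o^4 + 9.0004*o^3 + 9.6698*o^2 - 14.2588*o - 3.752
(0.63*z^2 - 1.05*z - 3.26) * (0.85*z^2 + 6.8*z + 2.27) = 0.5355*z^4 + 3.3915*z^3 - 8.4809*z^2 - 24.5515*z - 7.4002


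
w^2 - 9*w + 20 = (w - 5)*(w - 4)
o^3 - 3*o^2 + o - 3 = (o - 3)*(o - I)*(o + I)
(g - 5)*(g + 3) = g^2 - 2*g - 15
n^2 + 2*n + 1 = (n + 1)^2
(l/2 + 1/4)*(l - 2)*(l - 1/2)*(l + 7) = l^4/2 + 5*l^3/2 - 57*l^2/8 - 5*l/8 + 7/4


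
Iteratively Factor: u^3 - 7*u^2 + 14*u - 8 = (u - 4)*(u^2 - 3*u + 2) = (u - 4)*(u - 2)*(u - 1)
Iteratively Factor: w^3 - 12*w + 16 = (w - 2)*(w^2 + 2*w - 8) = (w - 2)^2*(w + 4)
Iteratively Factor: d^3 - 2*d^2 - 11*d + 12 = (d - 1)*(d^2 - d - 12) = (d - 4)*(d - 1)*(d + 3)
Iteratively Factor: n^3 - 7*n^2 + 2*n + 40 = (n + 2)*(n^2 - 9*n + 20) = (n - 4)*(n + 2)*(n - 5)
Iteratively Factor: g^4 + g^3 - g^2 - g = (g - 1)*(g^3 + 2*g^2 + g) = g*(g - 1)*(g^2 + 2*g + 1) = g*(g - 1)*(g + 1)*(g + 1)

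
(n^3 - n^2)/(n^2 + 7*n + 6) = n^2*(n - 1)/(n^2 + 7*n + 6)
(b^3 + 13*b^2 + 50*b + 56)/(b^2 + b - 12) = (b^2 + 9*b + 14)/(b - 3)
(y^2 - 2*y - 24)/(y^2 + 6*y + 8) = (y - 6)/(y + 2)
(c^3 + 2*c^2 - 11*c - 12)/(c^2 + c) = c + 1 - 12/c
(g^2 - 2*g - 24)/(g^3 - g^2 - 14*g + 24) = (g - 6)/(g^2 - 5*g + 6)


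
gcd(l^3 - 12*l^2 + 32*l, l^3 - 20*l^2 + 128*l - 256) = l^2 - 12*l + 32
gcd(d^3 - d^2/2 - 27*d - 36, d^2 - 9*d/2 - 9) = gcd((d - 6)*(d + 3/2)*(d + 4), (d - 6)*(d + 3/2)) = d^2 - 9*d/2 - 9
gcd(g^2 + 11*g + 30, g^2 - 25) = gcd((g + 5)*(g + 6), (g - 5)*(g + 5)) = g + 5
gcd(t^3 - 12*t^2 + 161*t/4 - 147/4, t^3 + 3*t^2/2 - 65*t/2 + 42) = t - 3/2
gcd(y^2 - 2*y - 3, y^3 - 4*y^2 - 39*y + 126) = y - 3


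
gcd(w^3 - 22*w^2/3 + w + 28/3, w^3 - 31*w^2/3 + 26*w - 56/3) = w^2 - 25*w/3 + 28/3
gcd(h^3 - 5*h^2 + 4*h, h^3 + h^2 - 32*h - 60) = 1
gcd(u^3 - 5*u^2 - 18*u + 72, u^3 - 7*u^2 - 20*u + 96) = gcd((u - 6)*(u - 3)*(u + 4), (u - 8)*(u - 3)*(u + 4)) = u^2 + u - 12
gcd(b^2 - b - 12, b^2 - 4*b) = b - 4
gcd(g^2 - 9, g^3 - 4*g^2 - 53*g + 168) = g - 3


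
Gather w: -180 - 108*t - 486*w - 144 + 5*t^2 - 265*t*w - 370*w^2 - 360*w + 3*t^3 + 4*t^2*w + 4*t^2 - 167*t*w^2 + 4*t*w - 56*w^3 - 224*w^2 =3*t^3 + 9*t^2 - 108*t - 56*w^3 + w^2*(-167*t - 594) + w*(4*t^2 - 261*t - 846) - 324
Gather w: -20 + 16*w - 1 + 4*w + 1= 20*w - 20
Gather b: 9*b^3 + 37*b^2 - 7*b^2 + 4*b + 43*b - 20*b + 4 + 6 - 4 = 9*b^3 + 30*b^2 + 27*b + 6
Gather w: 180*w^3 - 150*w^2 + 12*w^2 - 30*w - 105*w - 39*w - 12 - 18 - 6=180*w^3 - 138*w^2 - 174*w - 36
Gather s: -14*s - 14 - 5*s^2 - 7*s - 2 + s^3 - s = s^3 - 5*s^2 - 22*s - 16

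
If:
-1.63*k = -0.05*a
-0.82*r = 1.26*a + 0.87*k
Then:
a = -0.637295570495399*r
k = -0.019548943880227*r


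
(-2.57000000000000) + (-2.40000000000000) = -4.97000000000000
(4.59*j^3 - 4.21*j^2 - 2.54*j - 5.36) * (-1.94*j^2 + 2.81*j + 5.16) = -8.9046*j^5 + 21.0653*j^4 + 16.7819*j^3 - 18.4626*j^2 - 28.168*j - 27.6576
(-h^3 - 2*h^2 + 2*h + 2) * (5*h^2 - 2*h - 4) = -5*h^5 - 8*h^4 + 18*h^3 + 14*h^2 - 12*h - 8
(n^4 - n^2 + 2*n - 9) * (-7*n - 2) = -7*n^5 - 2*n^4 + 7*n^3 - 12*n^2 + 59*n + 18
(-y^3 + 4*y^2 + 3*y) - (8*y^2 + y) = -y^3 - 4*y^2 + 2*y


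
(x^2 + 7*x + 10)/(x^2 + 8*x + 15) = (x + 2)/(x + 3)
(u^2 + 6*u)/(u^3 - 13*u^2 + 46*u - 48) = u*(u + 6)/(u^3 - 13*u^2 + 46*u - 48)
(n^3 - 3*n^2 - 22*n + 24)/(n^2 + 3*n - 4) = n - 6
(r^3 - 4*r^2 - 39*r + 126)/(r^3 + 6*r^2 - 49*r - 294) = (r - 3)/(r + 7)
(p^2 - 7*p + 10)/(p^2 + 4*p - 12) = (p - 5)/(p + 6)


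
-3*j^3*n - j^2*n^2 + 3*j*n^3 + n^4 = n*(-j + n)*(j + n)*(3*j + n)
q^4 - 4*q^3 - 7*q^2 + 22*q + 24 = (q - 4)*(q - 3)*(q + 1)*(q + 2)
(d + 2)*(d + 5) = d^2 + 7*d + 10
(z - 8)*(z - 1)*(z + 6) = z^3 - 3*z^2 - 46*z + 48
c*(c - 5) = c^2 - 5*c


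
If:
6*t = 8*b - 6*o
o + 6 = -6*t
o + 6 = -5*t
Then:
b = -9/2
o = -6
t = 0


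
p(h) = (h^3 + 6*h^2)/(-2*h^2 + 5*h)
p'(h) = (4*h - 5)*(h^3 + 6*h^2)/(-2*h^2 + 5*h)^2 + (3*h^2 + 12*h)/(-2*h^2 + 5*h) = 2*(-h^2 + 5*h + 15)/(4*h^2 - 20*h + 25)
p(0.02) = 0.02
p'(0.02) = 1.23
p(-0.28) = -0.29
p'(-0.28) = 0.87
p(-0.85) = -0.65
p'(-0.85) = 0.45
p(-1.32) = -0.81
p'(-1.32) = 0.23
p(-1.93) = -0.89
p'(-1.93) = 0.04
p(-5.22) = -0.26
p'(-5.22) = -0.32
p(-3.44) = -0.74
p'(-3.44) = -0.20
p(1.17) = 3.15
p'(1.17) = 5.51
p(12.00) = -11.37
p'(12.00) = -0.38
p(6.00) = -10.29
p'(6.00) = 0.37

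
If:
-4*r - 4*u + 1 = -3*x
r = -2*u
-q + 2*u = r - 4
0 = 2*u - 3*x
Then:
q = 10/3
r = 1/3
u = -1/6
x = -1/9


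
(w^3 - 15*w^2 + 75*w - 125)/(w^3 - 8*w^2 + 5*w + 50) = (w - 5)/(w + 2)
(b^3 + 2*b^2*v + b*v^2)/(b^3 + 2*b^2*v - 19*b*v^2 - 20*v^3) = b*(-b - v)/(-b^2 - b*v + 20*v^2)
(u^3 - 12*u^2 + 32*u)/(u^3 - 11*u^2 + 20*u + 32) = u/(u + 1)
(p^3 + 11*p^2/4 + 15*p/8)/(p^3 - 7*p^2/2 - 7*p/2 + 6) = p*(4*p + 5)/(4*(p^2 - 5*p + 4))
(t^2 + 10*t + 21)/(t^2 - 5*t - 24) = (t + 7)/(t - 8)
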